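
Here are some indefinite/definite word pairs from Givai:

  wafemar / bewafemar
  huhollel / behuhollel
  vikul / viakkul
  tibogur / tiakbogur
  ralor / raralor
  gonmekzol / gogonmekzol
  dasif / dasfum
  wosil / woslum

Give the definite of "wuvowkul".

wuakvowkul

huhollel and vikul both end in -l yet inflect differently (behuhollel, viakkul), so the final letter is not what conditions the rule; the last vowel is.
"wuvowkul" has last vowel 'u'. The stems whose last vowel is 'u' (vikul → viakkul, tibogur → tiakbogur) insert -ak- after the first vowel.
The other patterns: stems whose last vowel is 'a' or 'e' add the prefix be-; stems whose last vowel is 'o' repeat the first consonant+vowel as a prefix; stems whose last vowel is 'i' delete the last vowel and add -um.
So wuvowkul → wuakvowkul.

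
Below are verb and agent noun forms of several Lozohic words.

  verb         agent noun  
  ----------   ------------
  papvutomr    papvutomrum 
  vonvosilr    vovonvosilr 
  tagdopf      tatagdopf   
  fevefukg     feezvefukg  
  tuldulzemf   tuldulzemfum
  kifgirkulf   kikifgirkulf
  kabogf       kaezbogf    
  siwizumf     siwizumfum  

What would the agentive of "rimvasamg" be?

"rimvasamg" has second-to-last letter 'm'. The stems whose second-to-last letter is 'm' (papvutomr → papvutomrum, siwizumf → siwizumfum, tuldulzemf → tuldulzemfum) add -um.
So rimvasamg → rimvasamgum.

rimvasamgum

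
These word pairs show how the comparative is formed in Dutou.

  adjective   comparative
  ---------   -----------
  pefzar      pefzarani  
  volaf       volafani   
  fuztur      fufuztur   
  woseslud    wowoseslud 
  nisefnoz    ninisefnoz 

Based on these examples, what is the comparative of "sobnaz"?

pefzar and fuztur both end in -r yet inflect differently (pefzarani, fufuztur), so the final letter is not what conditions the rule; the last vowel is.
"sobnaz" has last vowel 'a'. The stems whose last vowel is 'a' (pefzar → pefzarani, volaf → volafani) add -ani.
The other pattern: stems whose last vowel is 'o' or 'u' repeat the first consonant+vowel as a prefix.
So sobnaz → sobnazani.

sobnazani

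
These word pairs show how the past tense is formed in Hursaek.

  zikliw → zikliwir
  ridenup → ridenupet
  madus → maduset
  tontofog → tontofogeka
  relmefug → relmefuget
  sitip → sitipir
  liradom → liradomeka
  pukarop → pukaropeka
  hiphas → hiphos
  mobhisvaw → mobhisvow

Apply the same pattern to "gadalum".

gadalumet

hiphas and madus both end in -s yet inflect differently (hiphos, maduset), so the final letter is not what conditions the rule; the last vowel is.
"gadalum" has last vowel 'u'. The stems whose last vowel is 'u' (madus → maduset, ridenup → ridenupet, relmefug → relmefuget) add -et.
So gadalum → gadalumet.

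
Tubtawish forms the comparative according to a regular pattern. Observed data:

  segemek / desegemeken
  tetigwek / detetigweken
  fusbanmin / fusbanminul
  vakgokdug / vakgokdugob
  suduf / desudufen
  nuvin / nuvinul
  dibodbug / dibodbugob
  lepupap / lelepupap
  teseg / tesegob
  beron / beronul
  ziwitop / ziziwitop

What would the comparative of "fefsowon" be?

beron and ziwitop both have last vowel 'o' yet inflect differently (beronul, ziziwitop), so the last vowel is not what conditions the rule; the final letter is.
"fefsowon" ends in -n. The stems ending in -n (fusbanmin → fusbanminul, beron → beronul, nuvin → nuvinul) add -ul.
So fefsowon → fefsowonul.

fefsowonul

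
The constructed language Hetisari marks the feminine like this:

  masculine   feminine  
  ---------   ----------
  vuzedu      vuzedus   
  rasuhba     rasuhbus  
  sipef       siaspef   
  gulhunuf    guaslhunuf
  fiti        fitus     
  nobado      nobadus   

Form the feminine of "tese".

vuzedu and gulhunuf both have last vowel 'u' yet inflect differently (vuzedus, guaslhunuf), so the last vowel is not what conditions the rule; whether the stem ends in a vowel or a consonant is.
"tese" ends in a vowel. The stems ending in a vowel (nobado → nobadus, rasuhba → rasuhbus, vuzedu → vuzedus) drop the final letter and add -us.
The other pattern: stems ending in a consonant insert -as- after the first vowel.
So tese → tesus.

tesus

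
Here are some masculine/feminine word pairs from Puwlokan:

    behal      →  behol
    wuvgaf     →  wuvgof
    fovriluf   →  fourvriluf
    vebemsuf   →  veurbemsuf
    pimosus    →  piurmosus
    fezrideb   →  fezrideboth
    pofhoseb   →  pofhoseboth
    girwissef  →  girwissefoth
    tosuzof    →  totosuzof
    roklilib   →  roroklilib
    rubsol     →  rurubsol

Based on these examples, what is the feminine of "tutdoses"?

tutdosesoth

wuvgaf and fovriluf both end in -f yet inflect differently (wuvgof, fourvriluf), so the final letter is not what conditions the rule; the last vowel is.
"tutdoses" has last vowel 'e'. The stems whose last vowel is 'e' (fezrideb → fezrideboth, pofhoseb → pofhoseboth, girwissef → girwissefoth) add -oth.
The other patterns: stems whose last vowel is 'a' change the last vowel to 'o'; stems whose last vowel is 'u' insert -ur- after the first vowel; stems whose last vowel is 'i' or 'o' repeat the first consonant+vowel as a prefix.
So tutdoses → tutdosesoth.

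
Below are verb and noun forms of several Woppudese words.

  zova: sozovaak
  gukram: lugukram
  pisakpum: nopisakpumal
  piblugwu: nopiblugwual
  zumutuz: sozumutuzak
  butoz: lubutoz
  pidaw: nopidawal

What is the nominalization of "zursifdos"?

pisakpum and gukram both end in -m yet inflect differently (nopisakpumal, lugukram), so the final letter is not what conditions the rule; the first letter is.
"zursifdos" begins with z-. The stems beginning with z- (zumutuz → sozumutuzak, zova → sozovaak) add so- … -ak around the stem.
So zursifdos → sozursifdosak.

sozursifdosak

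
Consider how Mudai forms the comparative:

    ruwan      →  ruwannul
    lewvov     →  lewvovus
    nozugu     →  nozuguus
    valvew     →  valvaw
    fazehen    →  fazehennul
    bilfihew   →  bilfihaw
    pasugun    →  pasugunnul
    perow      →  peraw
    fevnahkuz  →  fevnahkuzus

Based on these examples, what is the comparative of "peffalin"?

peffalinnul

valvew and fazehen both have last vowel 'e' yet inflect differently (valvaw, fazehennul), so the last vowel is not what conditions the rule; the final letter is.
"peffalin" ends in -n. The stems ending in -n (fazehen → fazehennul, ruwan → ruwannul, pasugun → pasugunnul) double the final consonant and add -ul.
So peffalin → peffalinnul.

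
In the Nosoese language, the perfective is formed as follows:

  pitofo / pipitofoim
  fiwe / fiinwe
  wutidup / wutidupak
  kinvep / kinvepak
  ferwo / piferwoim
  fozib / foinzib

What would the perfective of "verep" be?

kinvep and fiwe both have last vowel 'e' yet inflect differently (kinvepak, fiinwe), so the last vowel is not what conditions the rule; the final letter is.
"verep" ends in -p. The stems ending in -p (kinvep → kinvepak, wutidup → wutidupak) add -ak.
So verep → verepak.

verepak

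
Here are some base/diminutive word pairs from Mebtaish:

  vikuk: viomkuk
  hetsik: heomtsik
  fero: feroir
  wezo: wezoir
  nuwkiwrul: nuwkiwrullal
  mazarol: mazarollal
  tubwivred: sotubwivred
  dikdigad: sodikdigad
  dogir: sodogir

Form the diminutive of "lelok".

leomlok

"lelok" ends in -k. The stems ending in -k (vikuk → viomkuk, hetsik → heomtsik) insert -om- after the first vowel.
The other patterns: stems ending in -o add -ir; stems ending in -l double the final consonant and add -al; stems ending in -d or -r add the prefix so-.
So lelok → leomlok.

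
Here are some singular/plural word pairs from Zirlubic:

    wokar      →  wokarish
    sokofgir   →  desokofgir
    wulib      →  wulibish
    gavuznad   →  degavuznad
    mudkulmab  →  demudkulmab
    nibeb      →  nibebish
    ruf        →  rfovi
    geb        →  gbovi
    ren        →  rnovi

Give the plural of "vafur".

vafurish

geb and nibeb both end in -b yet inflect differently (gbovi, nibebish), so the final letter is not what conditions the rule; the number of vowels is.
"vafur" has 2 vowels. The stems with 2 vowels (wokar → wokarish, nibeb → nibebish, wulib → wulibish) add -ish.
The other patterns: stems with 1 vowel delete the last vowel and add -ovi; stems with 3 vowels add the prefix de-.
So vafur → vafurish.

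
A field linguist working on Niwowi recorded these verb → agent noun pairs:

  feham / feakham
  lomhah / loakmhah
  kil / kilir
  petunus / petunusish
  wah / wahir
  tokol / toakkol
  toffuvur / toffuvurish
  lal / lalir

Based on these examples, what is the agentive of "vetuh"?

veaktuh

"vetuh" has 2 vowels. The stems with 2 vowels (tokol → toakkol, feham → feakham, lomhah → loakmhah) insert -ak- after the first vowel.
The other patterns: stems with 1 vowel add -ir; stems with 3 vowels add -ish.
So vetuh → veaktuh.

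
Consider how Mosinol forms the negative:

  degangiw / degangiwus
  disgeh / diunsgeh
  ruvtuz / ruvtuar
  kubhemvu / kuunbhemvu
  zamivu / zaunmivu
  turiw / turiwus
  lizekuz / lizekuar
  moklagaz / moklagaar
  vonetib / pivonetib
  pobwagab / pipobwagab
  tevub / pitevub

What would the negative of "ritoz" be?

"ritoz" ends in -z. The stems ending in -z (moklagaz → moklagaar, ruvtuz → ruvtuar, lizekuz → lizekuar) drop the final letter and add -ar.
The other patterns: stems ending in -b add the prefix pi-; stems ending in -w add -us; stems ending in -h or -u insert -un- after the first vowel.
So ritoz → ritoar.

ritoar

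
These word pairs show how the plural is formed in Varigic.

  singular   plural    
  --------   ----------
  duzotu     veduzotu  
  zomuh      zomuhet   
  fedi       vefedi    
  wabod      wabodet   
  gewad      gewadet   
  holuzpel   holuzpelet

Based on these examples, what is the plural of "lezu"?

zomuh and duzotu both have last vowel 'u' yet inflect differently (zomuhet, veduzotu), so the last vowel is not what conditions the rule; whether the stem ends in a vowel or a consonant is.
"lezu" ends in a vowel. The stems ending in a vowel (fedi → vefedi, duzotu → veduzotu) add the prefix ve-.
So lezu → velezu.

velezu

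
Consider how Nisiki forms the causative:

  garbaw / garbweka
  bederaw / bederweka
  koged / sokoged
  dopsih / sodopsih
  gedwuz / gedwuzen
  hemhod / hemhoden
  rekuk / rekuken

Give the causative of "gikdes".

sogikdes

koged and hemhod both end in -d yet inflect differently (sokoged, hemhoden), so the final letter is not what conditions the rule; the last vowel is.
"gikdes" has last vowel 'e'. The one such stem in the data (koged → sokoged) adds the prefix so-, so the same rule applies.
The other patterns: stems whose last vowel is 'a' delete the last vowel and add -eka; stems whose last vowel is 'o' or 'u' add -en.
So gikdes → sogikdes.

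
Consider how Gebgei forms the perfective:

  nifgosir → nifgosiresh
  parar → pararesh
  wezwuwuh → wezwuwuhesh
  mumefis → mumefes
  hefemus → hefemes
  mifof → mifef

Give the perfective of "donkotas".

donkotes

nifgosir and mumefis both have last vowel 'i' yet inflect differently (nifgosiresh, mumefes), so the last vowel is not what conditions the rule; the final letter is.
"donkotas" ends in -s. The stems ending in -s (mumefis → mumefes, hefemus → hefemes) change the last vowel to 'e'.
The other pattern: stems ending in -h or -r add -esh.
So donkotas → donkotes.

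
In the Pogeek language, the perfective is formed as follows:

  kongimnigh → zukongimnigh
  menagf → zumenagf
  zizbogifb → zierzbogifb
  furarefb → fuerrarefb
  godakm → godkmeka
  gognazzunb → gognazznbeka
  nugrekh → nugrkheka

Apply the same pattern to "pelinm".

pelnmeka

zizbogifb and gognazzunb both end in -b yet inflect differently (zierzbogifb, gognazznbeka), so the final letter is not what conditions the rule; the second-to-last letter is.
"pelinm" has second-to-last letter 'n'. The one such stem in the data (gognazzunb → gognazznbeka) deletes the last vowel and adds -eka (as do godakm, nugrekh), so the same rule applies.
So pelinm → pelnmeka.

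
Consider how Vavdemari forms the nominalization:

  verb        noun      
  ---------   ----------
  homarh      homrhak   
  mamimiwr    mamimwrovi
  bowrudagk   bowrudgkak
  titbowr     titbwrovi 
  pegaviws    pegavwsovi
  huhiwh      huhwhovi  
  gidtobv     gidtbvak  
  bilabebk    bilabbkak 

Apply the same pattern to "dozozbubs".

"dozozbubs" has second-to-last letter 'b'. The stems whose second-to-last letter is 'b' (gidtobv → gidtbvak, bilabebk → bilabbkak) delete the last vowel and add -ak.
The other pattern: stems whose second-to-last letter is 'w' delete the last vowel and add -ovi.
So dozozbubs → dozozbbsak.

dozozbbsak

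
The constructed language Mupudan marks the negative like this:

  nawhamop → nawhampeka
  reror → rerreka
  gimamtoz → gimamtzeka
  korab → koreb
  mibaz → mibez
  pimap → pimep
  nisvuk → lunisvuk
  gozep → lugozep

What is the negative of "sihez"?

gimamtoz and mibaz both end in -z yet inflect differently (gimamtzeka, mibez), so the final letter is not what conditions the rule; the last vowel is.
"sihez" has last vowel 'e'. The one such stem in the data (gozep → lugozep) adds the prefix lu-, so the same rule applies.
So sihez → lusihez.

lusihez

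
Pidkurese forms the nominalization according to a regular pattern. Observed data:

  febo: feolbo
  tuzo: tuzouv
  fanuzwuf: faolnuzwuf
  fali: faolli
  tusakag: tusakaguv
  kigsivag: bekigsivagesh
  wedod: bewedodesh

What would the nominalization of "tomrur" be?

tuzo and febo both end in -o yet inflect differently (tuzouv, feolbo), so the final letter is not what conditions the rule; the first letter is.
"tomrur" begins with t-. The stems beginning with t- (tusakag → tusakaguv, tuzo → tuzouv) add -uv.
So tomrur → tomruruv.

tomruruv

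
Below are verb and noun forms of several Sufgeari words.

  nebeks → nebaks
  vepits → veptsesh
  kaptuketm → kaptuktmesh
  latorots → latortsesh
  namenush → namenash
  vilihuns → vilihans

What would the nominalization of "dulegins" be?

dulegans

"dulegins" has second-to-last letter 'n'. The one such stem in the data (vilihuns → vilihans) changes the last vowel to 'a' (as do namenush, nebeks), so the same rule applies.
The other pattern: stems whose second-to-last letter is 't' delete the last vowel and add -esh.
So dulegins → dulegans.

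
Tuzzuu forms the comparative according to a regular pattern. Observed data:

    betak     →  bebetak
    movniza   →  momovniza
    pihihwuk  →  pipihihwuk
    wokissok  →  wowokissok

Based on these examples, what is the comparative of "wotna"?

Every pair shown (betak → bebetak, movniza → momovniza, pihihwuk → pipihihwuk, …) follows the same rule: repeat the first consonant+vowel as a prefix.
So wotna → wowotna.

wowotna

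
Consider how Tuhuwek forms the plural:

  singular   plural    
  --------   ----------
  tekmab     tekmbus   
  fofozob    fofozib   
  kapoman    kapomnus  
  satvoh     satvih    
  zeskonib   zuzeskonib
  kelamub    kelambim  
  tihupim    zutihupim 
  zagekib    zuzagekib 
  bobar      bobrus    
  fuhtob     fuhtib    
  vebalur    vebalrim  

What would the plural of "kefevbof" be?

bobar and vebalur both end in -r yet inflect differently (bobrus, vebalrim), so the final letter is not what conditions the rule; the last vowel is.
"kefevbof" has last vowel 'o'. The stems whose last vowel is 'o' (fuhtob → fuhtib, satvoh → satvih, fofozob → fofozib) change the last vowel to 'i'.
So kefevbof → kefevbif.

kefevbif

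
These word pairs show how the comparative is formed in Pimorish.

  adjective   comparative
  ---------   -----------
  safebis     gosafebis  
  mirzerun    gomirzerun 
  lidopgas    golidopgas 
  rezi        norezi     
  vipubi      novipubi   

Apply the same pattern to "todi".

safebis and rezi both have last vowel 'i' yet inflect differently (gosafebis, norezi), so the last vowel is not what conditions the rule; whether the stem ends in a vowel or a consonant is.
"todi" ends in a vowel. The stems ending in a vowel (rezi → norezi, vipubi → novipubi) add the prefix no-.
So todi → notodi.

notodi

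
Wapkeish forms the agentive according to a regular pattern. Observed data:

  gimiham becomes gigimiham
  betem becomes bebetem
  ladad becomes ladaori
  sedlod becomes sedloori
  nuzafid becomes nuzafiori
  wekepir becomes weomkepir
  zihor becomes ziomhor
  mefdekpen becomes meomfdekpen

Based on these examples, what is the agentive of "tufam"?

tutufam

gimiham and ladad both have last vowel 'a' yet inflect differently (gigimiham, ladaori), so the last vowel is not what conditions the rule; the final letter is.
"tufam" ends in -m. The stems ending in -m (gimiham → gigimiham, betem → bebetem) repeat the first consonant+vowel as a prefix.
So tufam → tutufam.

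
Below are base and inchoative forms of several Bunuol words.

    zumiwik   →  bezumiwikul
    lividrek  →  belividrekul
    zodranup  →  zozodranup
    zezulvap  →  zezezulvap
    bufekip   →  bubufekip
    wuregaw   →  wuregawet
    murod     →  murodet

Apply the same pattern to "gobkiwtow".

zumiwik and bufekip both have last vowel 'i' yet inflect differently (bezumiwikul, bubufekip), so the last vowel is not what conditions the rule; the final letter is.
"gobkiwtow" ends in -w. The one such stem in the data (wuregaw → wuregawet) adds -et, so the same rule applies.
The other patterns: stems ending in -k add be- … -ul around the stem; stems ending in -p repeat the first consonant+vowel as a prefix.
So gobkiwtow → gobkiwtowet.

gobkiwtowet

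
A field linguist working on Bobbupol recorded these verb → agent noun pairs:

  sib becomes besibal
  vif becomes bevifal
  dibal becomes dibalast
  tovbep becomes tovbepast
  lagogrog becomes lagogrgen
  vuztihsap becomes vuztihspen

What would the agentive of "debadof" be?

tovbep and vuztihsap both end in -p yet inflect differently (tovbepast, vuztihspen), so the final letter is not what conditions the rule; the number of vowels is.
"debadof" has 3 vowels. The stems with 3 vowels (lagogrog → lagogrgen, vuztihsap → vuztihspen) delete the last vowel and add -en.
So debadof → debadfen.

debadfen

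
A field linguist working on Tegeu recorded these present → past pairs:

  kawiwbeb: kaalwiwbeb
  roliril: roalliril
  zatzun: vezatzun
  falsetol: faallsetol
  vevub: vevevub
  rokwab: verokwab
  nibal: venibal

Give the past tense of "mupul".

nibal and falsetol both end in -l yet inflect differently (venibal, faallsetol), so the final letter is not what conditions the rule; the number of vowels is.
"mupul" has 2 vowels. The stems with 2 vowels (nibal → venibal, vevub → vevevub, zatzun → vezatzun) add the prefix ve-.
The other pattern: stems with 3 vowels insert -al- after the first vowel.
So mupul → vemupul.

vemupul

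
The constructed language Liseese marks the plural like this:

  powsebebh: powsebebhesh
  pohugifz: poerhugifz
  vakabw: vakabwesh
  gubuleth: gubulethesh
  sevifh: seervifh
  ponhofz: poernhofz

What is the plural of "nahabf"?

sevifh and powsebebh both end in -h yet inflect differently (seervifh, powsebebhesh), so the final letter is not what conditions the rule; the second-to-last letter is.
"nahabf" has second-to-last letter 'b'. The stems whose second-to-last letter is 'b' (vakabw → vakabwesh, powsebebh → powsebebhesh) add -esh.
The other pattern: stems whose second-to-last letter is 'f' insert -er- after the first vowel.
So nahabf → nahabfesh.

nahabfesh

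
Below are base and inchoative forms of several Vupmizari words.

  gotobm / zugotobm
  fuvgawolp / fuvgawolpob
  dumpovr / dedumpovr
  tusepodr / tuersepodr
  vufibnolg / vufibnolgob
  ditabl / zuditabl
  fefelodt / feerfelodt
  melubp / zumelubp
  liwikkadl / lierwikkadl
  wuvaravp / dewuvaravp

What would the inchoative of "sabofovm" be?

desabofovm

ditabl and liwikkadl both end in -l yet inflect differently (zuditabl, lierwikkadl), so the final letter is not what conditions the rule; the second-to-last letter is.
"sabofovm" has second-to-last letter 'v'. The stems whose second-to-last letter is 'v' (wuvaravp → dewuvaravp, dumpovr → dedumpovr) add the prefix de-.
The other patterns: stems whose second-to-last letter is 'b' add the prefix zu-; stems whose second-to-last letter is 'd' insert -er- after the first vowel; stems whose second-to-last letter is 'l' add -ob.
So sabofovm → desabofovm.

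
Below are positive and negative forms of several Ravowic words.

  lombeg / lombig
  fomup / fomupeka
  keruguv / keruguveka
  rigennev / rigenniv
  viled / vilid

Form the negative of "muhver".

rigennev and keruguv both end in -v yet inflect differently (rigenniv, keruguveka), so the final letter is not what conditions the rule; the last vowel is.
"muhver" has last vowel 'e'. The stems whose last vowel is 'e' (rigennev → rigenniv, viled → vilid, lombeg → lombig) change the last vowel to 'i'.
So muhver → muhvir.

muhvir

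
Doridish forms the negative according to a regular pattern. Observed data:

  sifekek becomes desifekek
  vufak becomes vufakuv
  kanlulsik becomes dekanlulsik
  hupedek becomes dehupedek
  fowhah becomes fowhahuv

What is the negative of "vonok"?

vufak and hupedek both end in -k yet inflect differently (vufakuv, dehupedek), so the final letter is not what conditions the rule; the number of vowels is.
"vonok" has 2 vowels. The stems with 2 vowels (fowhah → fowhahuv, vufak → vufakuv) add -uv.
So vonok → vonokuv.

vonokuv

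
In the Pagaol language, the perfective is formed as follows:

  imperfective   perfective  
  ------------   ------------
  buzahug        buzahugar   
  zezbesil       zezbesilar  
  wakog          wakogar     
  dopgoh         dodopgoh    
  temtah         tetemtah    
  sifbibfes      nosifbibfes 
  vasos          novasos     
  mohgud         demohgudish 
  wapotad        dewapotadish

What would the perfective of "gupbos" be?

wakog and dopgoh both have last vowel 'o' yet inflect differently (wakogar, dodopgoh), so the last vowel is not what conditions the rule; the final letter is.
"gupbos" ends in -s. The stems ending in -s (sifbibfes → nosifbibfes, vasos → novasos) add the prefix no-.
So gupbos → nogupbos.

nogupbos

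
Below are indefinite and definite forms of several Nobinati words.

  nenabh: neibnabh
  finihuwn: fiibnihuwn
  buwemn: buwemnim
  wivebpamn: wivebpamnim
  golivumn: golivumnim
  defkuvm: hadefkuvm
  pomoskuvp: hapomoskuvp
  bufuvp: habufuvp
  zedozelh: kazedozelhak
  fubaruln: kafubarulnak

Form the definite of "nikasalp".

kanikasalpak

finihuwn and buwemn both end in -n yet inflect differently (fiibnihuwn, buwemnim), so the final letter is not what conditions the rule; the second-to-last letter is.
"nikasalp" has second-to-last letter 'l'. The stems whose second-to-last letter is 'l' (zedozelh → kazedozelhak, fubaruln → kafubarulnak) add ka- … -ak around the stem.
So nikasalp → kanikasalpak.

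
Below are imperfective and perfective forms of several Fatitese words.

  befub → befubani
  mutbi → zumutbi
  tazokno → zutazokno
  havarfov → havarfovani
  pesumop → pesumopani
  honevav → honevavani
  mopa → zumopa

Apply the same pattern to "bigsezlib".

bigsezlibani

mopa and honevav both have last vowel 'a' yet inflect differently (zumopa, honevavani), so the last vowel is not what conditions the rule; whether the stem ends in a vowel or a consonant is.
"bigsezlib" ends in a consonant. The stems ending in a consonant (honevav → honevavani, pesumop → pesumopani, havarfov → havarfovani) add -ani.
The other pattern: stems ending in a vowel add the prefix zu-.
So bigsezlib → bigsezlibani.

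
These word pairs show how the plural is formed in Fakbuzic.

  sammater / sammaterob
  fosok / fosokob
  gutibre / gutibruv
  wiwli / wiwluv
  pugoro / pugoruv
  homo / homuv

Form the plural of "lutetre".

sammater and gutibre both have last vowel 'e' yet inflect differently (sammaterob, gutibruv), so the last vowel is not what conditions the rule; whether the stem ends in a vowel or a consonant is.
"lutetre" ends in a vowel. The stems ending in a vowel (gutibre → gutibruv, wiwli → wiwluv, pugoro → pugoruv) drop the final letter and add -uv.
The other pattern: stems ending in a consonant add -ob.
So lutetre → lutetruv.

lutetruv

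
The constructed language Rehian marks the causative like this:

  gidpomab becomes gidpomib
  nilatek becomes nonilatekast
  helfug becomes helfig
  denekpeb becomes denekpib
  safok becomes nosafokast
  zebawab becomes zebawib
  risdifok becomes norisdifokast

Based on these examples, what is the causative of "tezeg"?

tezig

denekpeb and nilatek both have last vowel 'e' yet inflect differently (denekpib, nonilatekast), so the last vowel is not what conditions the rule; the final letter is.
"tezeg" ends in -g. The one such stem in the data (helfug → helfig) changes the last vowel to 'i' (as do denekpeb, gidpomab), so the same rule applies.
So tezeg → tezig.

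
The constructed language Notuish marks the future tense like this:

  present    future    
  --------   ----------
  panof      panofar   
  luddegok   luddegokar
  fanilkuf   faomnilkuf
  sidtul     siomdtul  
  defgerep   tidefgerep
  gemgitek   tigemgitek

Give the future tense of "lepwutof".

lepwutofar

"lepwutof" has last vowel 'o'. The stems whose last vowel is 'o' (panof → panofar, luddegok → luddegokar) add -ar.
The other patterns: stems whose last vowel is 'u' insert -om- after the first vowel; stems whose last vowel is 'e' add the prefix ti-.
So lepwutof → lepwutofar.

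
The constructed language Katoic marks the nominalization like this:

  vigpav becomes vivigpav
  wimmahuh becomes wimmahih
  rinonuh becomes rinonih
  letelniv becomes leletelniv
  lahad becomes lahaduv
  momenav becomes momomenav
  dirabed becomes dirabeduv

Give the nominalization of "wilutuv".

wiwilutuv

momenav and lahad both have last vowel 'a' yet inflect differently (momomenav, lahaduv), so the last vowel is not what conditions the rule; the final letter is.
"wilutuv" ends in -v. The stems ending in -v (momenav → momomenav, letelniv → leletelniv, vigpav → vivigpav) repeat the first consonant+vowel as a prefix.
The other patterns: stems ending in -h change the last vowel to 'i'; stems ending in -d add -uv.
So wilutuv → wiwilutuv.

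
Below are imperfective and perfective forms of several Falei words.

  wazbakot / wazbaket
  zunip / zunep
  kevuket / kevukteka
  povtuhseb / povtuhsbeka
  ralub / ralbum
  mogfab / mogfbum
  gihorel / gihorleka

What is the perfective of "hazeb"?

hazbeka

kevuket and wazbakot both end in -t yet inflect differently (kevukteka, wazbaket), so the final letter is not what conditions the rule; the last vowel is.
"hazeb" has last vowel 'e'. The stems whose last vowel is 'e' (povtuhseb → povtuhsbeka, kevuket → kevukteka, gihorel → gihorleka) delete the last vowel and add -eka.
The other patterns: stems whose last vowel is 'i' or 'o' change the last vowel to 'e'; stems whose last vowel is 'a' or 'u' delete the last vowel and add -um.
So hazeb → hazbeka.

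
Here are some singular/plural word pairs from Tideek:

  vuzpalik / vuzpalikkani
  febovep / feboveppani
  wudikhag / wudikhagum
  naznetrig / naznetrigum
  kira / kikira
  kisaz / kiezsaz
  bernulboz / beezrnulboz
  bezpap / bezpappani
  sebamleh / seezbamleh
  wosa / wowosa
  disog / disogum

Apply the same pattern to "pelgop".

"pelgop" ends in -p. The stems ending in -p (febovep → feboveppani, bezpap → bezpappani) double the final consonant and add -ani.
So pelgop → pelgoppani.

pelgoppani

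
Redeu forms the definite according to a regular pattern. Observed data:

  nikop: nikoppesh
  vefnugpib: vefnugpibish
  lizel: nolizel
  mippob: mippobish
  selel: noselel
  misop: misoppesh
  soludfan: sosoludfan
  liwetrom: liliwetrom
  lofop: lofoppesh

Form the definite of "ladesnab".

misop and mippob both have last vowel 'o' yet inflect differently (misoppesh, mippobish), so the last vowel is not what conditions the rule; the final letter is.
"ladesnab" ends in -b. The stems ending in -b (vefnugpib → vefnugpibish, mippob → mippobish) add -ish.
The other patterns: stems ending in -p double the final consonant and add -esh; stems ending in -l add the prefix no-; stems ending in -m or -n repeat the first consonant+vowel as a prefix.
So ladesnab → ladesnabish.

ladesnabish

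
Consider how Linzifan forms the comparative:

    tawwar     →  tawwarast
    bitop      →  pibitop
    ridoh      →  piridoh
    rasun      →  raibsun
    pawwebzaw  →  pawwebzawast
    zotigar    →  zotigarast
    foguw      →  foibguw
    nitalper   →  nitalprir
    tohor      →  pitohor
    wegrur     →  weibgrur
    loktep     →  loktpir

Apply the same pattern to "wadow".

nitalper and wegrur both end in -r yet inflect differently (nitalprir, weibgrur), so the final letter is not what conditions the rule; the last vowel is.
"wadow" has last vowel 'o'. The stems whose last vowel is 'o' (tohor → pitohor, ridoh → piridoh, bitop → pibitop) add the prefix pi-.
The other patterns: stems whose last vowel is 'e' delete the last vowel and add -ir; stems whose last vowel is 'u' insert -ib- after the first vowel; stems whose last vowel is 'a' add -ast.
So wadow → piwadow.

piwadow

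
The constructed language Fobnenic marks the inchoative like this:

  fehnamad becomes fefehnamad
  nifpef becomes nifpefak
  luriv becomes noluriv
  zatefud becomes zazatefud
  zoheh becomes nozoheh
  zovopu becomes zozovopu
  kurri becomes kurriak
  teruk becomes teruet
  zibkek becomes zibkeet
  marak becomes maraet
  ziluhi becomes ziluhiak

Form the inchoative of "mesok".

mesoet

zibkek and zoheh both have last vowel 'e' yet inflect differently (zibkeet, nozoheh), so the last vowel is not what conditions the rule; the final letter is.
"mesok" ends in -k. The stems ending in -k (teruk → teruet, zibkek → zibkeet, marak → maraet) drop the final letter and add -et.
The other patterns: stems ending in -h or -v add the prefix no-; stems ending in -f or -i add -ak; stems ending in -d or -u repeat the first consonant+vowel as a prefix.
So mesok → mesoet.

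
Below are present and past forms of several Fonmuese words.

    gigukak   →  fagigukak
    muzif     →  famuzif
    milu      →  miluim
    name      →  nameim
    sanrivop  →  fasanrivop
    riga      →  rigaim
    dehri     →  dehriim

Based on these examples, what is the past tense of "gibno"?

gibnoim

"gibno" ends in a vowel. The stems ending in a vowel (milu → miluim, dehri → dehriim, riga → rigaim) add -im.
The other pattern: stems ending in a consonant add the prefix fa-.
So gibno → gibnoim.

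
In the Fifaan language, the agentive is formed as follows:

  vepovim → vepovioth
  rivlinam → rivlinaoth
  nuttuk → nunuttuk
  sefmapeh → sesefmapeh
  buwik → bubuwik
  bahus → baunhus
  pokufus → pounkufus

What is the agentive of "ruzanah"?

vepovim and buwik both have last vowel 'i' yet inflect differently (vepovioth, bubuwik), so the last vowel is not what conditions the rule; the final letter is.
"ruzanah" ends in -h. The one such stem in the data (sefmapeh → sesefmapeh) repeats the first consonant+vowel as a prefix (as do nuttuk, buwik), so the same rule applies.
So ruzanah → ruruzanah.

ruruzanah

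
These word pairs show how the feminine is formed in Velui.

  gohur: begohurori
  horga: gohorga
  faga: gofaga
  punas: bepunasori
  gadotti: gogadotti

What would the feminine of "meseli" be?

horga and punas both have last vowel 'a' yet inflect differently (gohorga, bepunasori), so the last vowel is not what conditions the rule; whether the stem ends in a vowel or a consonant is.
"meseli" ends in a vowel. The stems ending in a vowel (horga → gohorga, gadotti → gogadotti, faga → gofaga) add the prefix go-.
So meseli → gomeseli.

gomeseli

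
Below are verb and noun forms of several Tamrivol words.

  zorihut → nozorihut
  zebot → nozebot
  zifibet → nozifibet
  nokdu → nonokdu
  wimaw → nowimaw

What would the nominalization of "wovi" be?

Every pair shown (zorihut → nozorihut, zebot → nozebot, zifibet → nozifibet, …) follows the same rule: add the prefix no-.
So wovi → nowovi.

nowovi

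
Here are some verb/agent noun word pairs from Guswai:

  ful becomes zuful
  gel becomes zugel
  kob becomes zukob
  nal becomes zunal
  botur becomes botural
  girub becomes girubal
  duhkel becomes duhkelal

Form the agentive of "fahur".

fahural

kob and girub both end in -b yet inflect differently (zukob, girubal), so the final letter is not what conditions the rule; the number of vowels is.
"fahur" has 2 vowels. The stems with 2 vowels (botur → botural, girub → girubal, duhkel → duhkelal) add -al.
The other pattern: stems with 1 vowel add the prefix zu-.
So fahur → fahural.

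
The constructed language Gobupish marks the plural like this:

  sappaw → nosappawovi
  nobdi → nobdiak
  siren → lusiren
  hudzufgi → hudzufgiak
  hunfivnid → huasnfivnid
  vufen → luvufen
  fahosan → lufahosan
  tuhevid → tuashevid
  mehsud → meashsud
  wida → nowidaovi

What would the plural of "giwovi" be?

giwoviak

"giwovi" ends in -i. The stems ending in -i (hudzufgi → hudzufgiak, nobdi → nobdiak) add -ak.
So giwovi → giwoviak.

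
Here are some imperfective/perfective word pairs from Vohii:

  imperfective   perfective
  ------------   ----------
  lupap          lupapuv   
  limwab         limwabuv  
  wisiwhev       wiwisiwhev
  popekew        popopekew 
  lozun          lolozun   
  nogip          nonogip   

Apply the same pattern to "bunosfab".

bunosfabuv

lupap and nogip both end in -p yet inflect differently (lupapuv, nonogip), so the final letter is not what conditions the rule; the last vowel is.
"bunosfab" has last vowel 'a'. The stems whose last vowel is 'a' (lupap → lupapuv, limwab → limwabuv) add -uv.
So bunosfab → bunosfabuv.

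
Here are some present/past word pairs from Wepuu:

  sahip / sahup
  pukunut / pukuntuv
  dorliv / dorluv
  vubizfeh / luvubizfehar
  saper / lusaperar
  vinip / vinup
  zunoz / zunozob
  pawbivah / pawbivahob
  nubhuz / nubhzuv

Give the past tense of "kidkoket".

lukidkoketar

vubizfeh and pawbivah both end in -h yet inflect differently (luvubizfehar, pawbivahob), so the final letter is not what conditions the rule; the last vowel is.
"kidkoket" has last vowel 'e'. The stems whose last vowel is 'e' (vubizfeh → luvubizfehar, saper → lusaperar) add lu- … -ar around the stem.
The other patterns: stems whose last vowel is 'i' change the last vowel to 'u'; stems whose last vowel is 'a' or 'o' add -ob; stems whose last vowel is 'u' delete the last vowel and add -uv.
So kidkoket → lukidkoketar.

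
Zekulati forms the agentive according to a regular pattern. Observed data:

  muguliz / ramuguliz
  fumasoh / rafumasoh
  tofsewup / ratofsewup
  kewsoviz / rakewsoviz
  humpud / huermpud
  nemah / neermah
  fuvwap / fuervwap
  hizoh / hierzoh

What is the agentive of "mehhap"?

fumasoh and nemah both end in -h yet inflect differently (rafumasoh, neermah), so the final letter is not what conditions the rule; the number of vowels is.
"mehhap" has 2 vowels. The stems with 2 vowels (humpud → huermpud, nemah → neermah, fuvwap → fuervwap) insert -er- after the first vowel.
So mehhap → meerhhap.

meerhhap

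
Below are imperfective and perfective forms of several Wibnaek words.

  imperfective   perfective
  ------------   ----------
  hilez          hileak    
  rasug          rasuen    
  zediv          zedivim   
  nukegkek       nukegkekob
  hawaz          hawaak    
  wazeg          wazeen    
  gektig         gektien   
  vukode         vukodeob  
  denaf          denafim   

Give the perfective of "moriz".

"moriz" ends in -z. The stems ending in -z (hawaz → hawaak, hilez → hileak) drop the final letter and add -ak.
The other patterns: stems ending in -e or -k add -ob; stems ending in -g drop the final letter and add -en; stems ending in -f or -v add -im.
So moriz → moriak.

moriak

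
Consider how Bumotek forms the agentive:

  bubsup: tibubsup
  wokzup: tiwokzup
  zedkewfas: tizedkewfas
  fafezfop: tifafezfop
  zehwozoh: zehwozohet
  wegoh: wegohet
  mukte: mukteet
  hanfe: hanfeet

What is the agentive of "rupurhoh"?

rupurhohet

fafezfop and zehwozoh both have last vowel 'o' yet inflect differently (tifafezfop, zehwozohet), so the last vowel is not what conditions the rule; the final letter is.
"rupurhoh" ends in -h. The stems ending in -h (zehwozoh → zehwozohet, wegoh → wegohet) add -et.
The other pattern: stems ending in -p or -s add the prefix ti-.
So rupurhoh → rupurhohet.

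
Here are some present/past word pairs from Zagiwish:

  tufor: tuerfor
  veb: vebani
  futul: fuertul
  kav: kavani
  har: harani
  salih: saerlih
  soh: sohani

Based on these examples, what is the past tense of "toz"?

tufor and har both end in -r yet inflect differently (tuerfor, harani), so the final letter is not what conditions the rule; the number of vowels is.
"toz" has 1 vowel. The stems with 1 vowel (veb → vebani, har → harani, soh → sohani) add -ani.
So toz → tozani.

tozani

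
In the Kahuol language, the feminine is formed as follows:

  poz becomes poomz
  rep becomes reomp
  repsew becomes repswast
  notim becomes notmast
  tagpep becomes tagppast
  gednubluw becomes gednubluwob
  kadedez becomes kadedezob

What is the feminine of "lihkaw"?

"lihkaw" has 2 vowels. The stems with 2 vowels (repsew → repswast, notim → notmast, tagpep → tagppast) delete the last vowel and add -ast.
The other patterns: stems with 1 vowel insert -om- after the first vowel; stems with 3 vowels add -ob.
So lihkaw → lihkwast.

lihkwast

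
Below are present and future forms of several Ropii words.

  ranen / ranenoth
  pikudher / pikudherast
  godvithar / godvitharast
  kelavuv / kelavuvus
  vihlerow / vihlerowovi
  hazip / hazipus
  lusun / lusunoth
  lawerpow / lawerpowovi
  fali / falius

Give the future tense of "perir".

"perir" ends in -r. The stems ending in -r (godvithar → godvitharast, pikudher → pikudherast) add -ast.
The other patterns: stems ending in -n add -oth; stems ending in -w add -ovi; stems ending in -i, -p or -v add -us.
So perir → perirast.

perirast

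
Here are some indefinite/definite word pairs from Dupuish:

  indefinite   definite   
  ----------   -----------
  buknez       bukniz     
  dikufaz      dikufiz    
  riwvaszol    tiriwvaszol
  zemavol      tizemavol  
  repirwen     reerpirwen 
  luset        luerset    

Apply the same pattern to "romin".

roermin

buknez and repirwen both have last vowel 'e' yet inflect differently (bukniz, reerpirwen), so the last vowel is not what conditions the rule; the final letter is.
"romin" ends in -n. The one such stem in the data (repirwen → reerpirwen) inserts -er- after the first vowel (as does luset), so the same rule applies.
So romin → roermin.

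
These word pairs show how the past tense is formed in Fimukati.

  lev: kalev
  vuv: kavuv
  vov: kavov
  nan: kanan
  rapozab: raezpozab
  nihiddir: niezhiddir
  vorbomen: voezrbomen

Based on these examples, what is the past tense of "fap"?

kafap

nan and vorbomen both end in -n yet inflect differently (kanan, voezrbomen), so the final letter is not what conditions the rule; the number of vowels is.
"fap" has 1 vowel. The stems with 1 vowel (lev → kalev, vuv → kavuv, vov → kavov) add the prefix ka-.
So fap → kafap.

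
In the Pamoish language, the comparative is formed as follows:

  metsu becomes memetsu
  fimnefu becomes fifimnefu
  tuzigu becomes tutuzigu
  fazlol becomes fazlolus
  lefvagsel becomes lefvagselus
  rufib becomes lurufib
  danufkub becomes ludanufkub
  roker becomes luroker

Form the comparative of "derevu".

dederevu

metsu and danufkub both have last vowel 'u' yet inflect differently (memetsu, ludanufkub), so the last vowel is not what conditions the rule; the final letter is.
"derevu" ends in -u. The stems ending in -u (metsu → memetsu, fimnefu → fifimnefu, tuzigu → tutuzigu) repeat the first consonant+vowel as a prefix.
So derevu → dederevu.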